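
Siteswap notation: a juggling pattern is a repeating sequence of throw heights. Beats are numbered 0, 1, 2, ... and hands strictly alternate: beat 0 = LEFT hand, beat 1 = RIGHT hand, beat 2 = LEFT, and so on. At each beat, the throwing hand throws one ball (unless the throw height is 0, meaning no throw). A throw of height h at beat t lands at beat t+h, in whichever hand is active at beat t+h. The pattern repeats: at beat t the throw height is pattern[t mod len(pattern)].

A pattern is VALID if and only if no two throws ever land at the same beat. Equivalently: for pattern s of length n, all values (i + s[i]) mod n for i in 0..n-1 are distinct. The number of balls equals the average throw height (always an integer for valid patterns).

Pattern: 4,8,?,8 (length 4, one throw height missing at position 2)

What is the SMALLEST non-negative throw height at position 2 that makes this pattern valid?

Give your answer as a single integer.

i=0: (0 + 4) mod 4 = 0
i=1: (1 + 8) mod 4 = 1
i=2: s[i]=? (unknown)
i=3: (3 + 8) mod 4 = 3
Known residues: [0, 1, 3]; need a permutation of 0..3, so missing residue r = 2
Need (2 + s) mod 4 = 2; smallest s = (2 - 2) mod 4 = 0

Answer: 0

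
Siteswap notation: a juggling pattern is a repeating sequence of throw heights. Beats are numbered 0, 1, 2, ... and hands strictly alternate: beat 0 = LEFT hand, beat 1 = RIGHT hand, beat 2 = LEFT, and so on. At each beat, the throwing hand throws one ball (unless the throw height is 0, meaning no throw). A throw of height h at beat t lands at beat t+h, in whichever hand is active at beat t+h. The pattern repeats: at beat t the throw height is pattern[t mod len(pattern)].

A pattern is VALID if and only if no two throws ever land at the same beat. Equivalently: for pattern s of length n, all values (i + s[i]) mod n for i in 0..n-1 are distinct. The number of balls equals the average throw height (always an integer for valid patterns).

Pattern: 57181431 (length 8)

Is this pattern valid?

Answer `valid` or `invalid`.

i=0: (i + s[i]) mod n = (0 + 5) mod 8 = 5
i=1: (i + s[i]) mod n = (1 + 7) mod 8 = 0
i=2: (i + s[i]) mod n = (2 + 1) mod 8 = 3
i=3: (i + s[i]) mod n = (3 + 8) mod 8 = 3
i=4: (i + s[i]) mod n = (4 + 1) mod 8 = 5
i=5: (i + s[i]) mod n = (5 + 4) mod 8 = 1
i=6: (i + s[i]) mod n = (6 + 3) mod 8 = 1
i=7: (i + s[i]) mod n = (7 + 1) mod 8 = 0
Residues: [5, 0, 3, 3, 5, 1, 1, 0], distinct: False

Answer: invalid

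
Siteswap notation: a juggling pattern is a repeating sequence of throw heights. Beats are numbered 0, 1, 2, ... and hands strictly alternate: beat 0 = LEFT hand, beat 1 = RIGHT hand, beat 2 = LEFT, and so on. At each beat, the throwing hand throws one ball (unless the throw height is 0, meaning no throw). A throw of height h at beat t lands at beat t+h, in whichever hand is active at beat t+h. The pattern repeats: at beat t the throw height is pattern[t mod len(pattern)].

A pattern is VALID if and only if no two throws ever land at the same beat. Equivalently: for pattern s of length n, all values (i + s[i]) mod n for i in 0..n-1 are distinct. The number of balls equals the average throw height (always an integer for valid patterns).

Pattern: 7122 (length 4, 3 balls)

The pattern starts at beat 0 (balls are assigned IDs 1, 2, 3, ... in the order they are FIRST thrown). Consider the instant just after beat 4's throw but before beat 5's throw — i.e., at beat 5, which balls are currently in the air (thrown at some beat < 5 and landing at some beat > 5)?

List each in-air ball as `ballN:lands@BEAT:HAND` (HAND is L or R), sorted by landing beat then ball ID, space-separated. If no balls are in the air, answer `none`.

Beat 0 (L): throw ball1 h=7 -> lands@7:R; in-air after throw: [b1@7:R]
Beat 1 (R): throw ball2 h=1 -> lands@2:L; in-air after throw: [b2@2:L b1@7:R]
Beat 2 (L): throw ball2 h=2 -> lands@4:L; in-air after throw: [b2@4:L b1@7:R]
Beat 3 (R): throw ball3 h=2 -> lands@5:R; in-air after throw: [b2@4:L b3@5:R b1@7:R]
Beat 4 (L): throw ball2 h=7 -> lands@11:R; in-air after throw: [b3@5:R b1@7:R b2@11:R]
Beat 5 (R): throw ball3 h=1 -> lands@6:L; in-air after throw: [b3@6:L b1@7:R b2@11:R]

Answer: ball1:lands@7:R ball2:lands@11:R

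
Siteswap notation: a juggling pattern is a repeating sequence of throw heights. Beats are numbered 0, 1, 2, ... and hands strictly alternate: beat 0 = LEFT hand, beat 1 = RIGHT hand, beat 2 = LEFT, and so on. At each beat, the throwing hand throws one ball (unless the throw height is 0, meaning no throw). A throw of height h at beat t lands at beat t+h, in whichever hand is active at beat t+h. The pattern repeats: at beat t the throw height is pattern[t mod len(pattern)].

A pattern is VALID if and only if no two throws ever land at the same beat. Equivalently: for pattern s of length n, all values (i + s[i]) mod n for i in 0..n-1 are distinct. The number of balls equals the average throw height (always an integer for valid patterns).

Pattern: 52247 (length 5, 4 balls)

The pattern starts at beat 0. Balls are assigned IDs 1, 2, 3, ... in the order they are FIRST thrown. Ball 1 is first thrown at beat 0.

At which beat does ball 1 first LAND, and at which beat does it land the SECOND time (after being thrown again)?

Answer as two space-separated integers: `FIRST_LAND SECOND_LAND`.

Beat 0 (L): throw ball1 h=5 -> lands@5:R; in-air after throw: [b1@5:R]
Beat 1 (R): throw ball2 h=2 -> lands@3:R; in-air after throw: [b2@3:R b1@5:R]
Beat 2 (L): throw ball3 h=2 -> lands@4:L; in-air after throw: [b2@3:R b3@4:L b1@5:R]
Beat 3 (R): throw ball2 h=4 -> lands@7:R; in-air after throw: [b3@4:L b1@5:R b2@7:R]
Beat 4 (L): throw ball3 h=7 -> lands@11:R; in-air after throw: [b1@5:R b2@7:R b3@11:R]
Beat 5 (R): throw ball1 h=5 -> lands@10:L; in-air after throw: [b2@7:R b1@10:L b3@11:R]
Beat 6 (L): throw ball4 h=2 -> lands@8:L; in-air after throw: [b2@7:R b4@8:L b1@10:L b3@11:R]
Beat 7 (R): throw ball2 h=2 -> lands@9:R; in-air after throw: [b4@8:L b2@9:R b1@10:L b3@11:R]
Beat 8 (L): throw ball4 h=4 -> lands@12:L; in-air after throw: [b2@9:R b1@10:L b3@11:R b4@12:L]
Beat 9 (R): throw ball2 h=7 -> lands@16:L; in-air after throw: [b1@10:L b3@11:R b4@12:L b2@16:L]
Beat 10 (L): throw ball1 h=5 -> lands@15:R; in-air after throw: [b3@11:R b4@12:L b1@15:R b2@16:L]
Ball 1: thrown@0 h=5 -> first land @5; rethrown@5 h=5 -> second land @10

Answer: 5 10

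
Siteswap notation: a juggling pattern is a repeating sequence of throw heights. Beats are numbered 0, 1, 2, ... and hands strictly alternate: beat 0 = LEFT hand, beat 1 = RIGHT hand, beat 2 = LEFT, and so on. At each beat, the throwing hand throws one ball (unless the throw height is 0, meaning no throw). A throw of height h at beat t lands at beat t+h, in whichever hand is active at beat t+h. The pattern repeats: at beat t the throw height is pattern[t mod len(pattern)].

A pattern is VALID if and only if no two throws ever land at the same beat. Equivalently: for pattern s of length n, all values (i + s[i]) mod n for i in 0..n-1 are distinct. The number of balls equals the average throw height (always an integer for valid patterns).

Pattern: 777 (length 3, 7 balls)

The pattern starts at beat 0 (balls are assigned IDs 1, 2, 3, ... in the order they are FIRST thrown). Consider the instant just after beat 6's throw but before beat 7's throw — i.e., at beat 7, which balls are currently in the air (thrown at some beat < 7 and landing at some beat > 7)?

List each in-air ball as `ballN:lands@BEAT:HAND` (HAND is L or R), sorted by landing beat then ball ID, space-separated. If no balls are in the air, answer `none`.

Beat 0 (L): throw ball1 h=7 -> lands@7:R; in-air after throw: [b1@7:R]
Beat 1 (R): throw ball2 h=7 -> lands@8:L; in-air after throw: [b1@7:R b2@8:L]
Beat 2 (L): throw ball3 h=7 -> lands@9:R; in-air after throw: [b1@7:R b2@8:L b3@9:R]
Beat 3 (R): throw ball4 h=7 -> lands@10:L; in-air after throw: [b1@7:R b2@8:L b3@9:R b4@10:L]
Beat 4 (L): throw ball5 h=7 -> lands@11:R; in-air after throw: [b1@7:R b2@8:L b3@9:R b4@10:L b5@11:R]
Beat 5 (R): throw ball6 h=7 -> lands@12:L; in-air after throw: [b1@7:R b2@8:L b3@9:R b4@10:L b5@11:R b6@12:L]
Beat 6 (L): throw ball7 h=7 -> lands@13:R; in-air after throw: [b1@7:R b2@8:L b3@9:R b4@10:L b5@11:R b6@12:L b7@13:R]
Beat 7 (R): throw ball1 h=7 -> lands@14:L; in-air after throw: [b2@8:L b3@9:R b4@10:L b5@11:R b6@12:L b7@13:R b1@14:L]

Answer: ball2:lands@8:L ball3:lands@9:R ball4:lands@10:L ball5:lands@11:R ball6:lands@12:L ball7:lands@13:R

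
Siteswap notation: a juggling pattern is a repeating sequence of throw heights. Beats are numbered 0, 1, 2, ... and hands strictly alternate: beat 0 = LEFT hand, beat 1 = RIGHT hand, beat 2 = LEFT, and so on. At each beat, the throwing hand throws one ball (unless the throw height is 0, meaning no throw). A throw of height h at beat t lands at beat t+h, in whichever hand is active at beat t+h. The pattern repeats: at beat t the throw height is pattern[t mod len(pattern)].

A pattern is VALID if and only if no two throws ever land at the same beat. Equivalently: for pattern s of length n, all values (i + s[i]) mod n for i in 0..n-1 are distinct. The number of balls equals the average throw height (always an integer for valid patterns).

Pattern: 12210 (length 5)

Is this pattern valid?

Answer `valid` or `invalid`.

Answer: invalid

Derivation:
i=0: (i + s[i]) mod n = (0 + 1) mod 5 = 1
i=1: (i + s[i]) mod n = (1 + 2) mod 5 = 3
i=2: (i + s[i]) mod n = (2 + 2) mod 5 = 4
i=3: (i + s[i]) mod n = (3 + 1) mod 5 = 4
i=4: (i + s[i]) mod n = (4 + 0) mod 5 = 4
Residues: [1, 3, 4, 4, 4], distinct: False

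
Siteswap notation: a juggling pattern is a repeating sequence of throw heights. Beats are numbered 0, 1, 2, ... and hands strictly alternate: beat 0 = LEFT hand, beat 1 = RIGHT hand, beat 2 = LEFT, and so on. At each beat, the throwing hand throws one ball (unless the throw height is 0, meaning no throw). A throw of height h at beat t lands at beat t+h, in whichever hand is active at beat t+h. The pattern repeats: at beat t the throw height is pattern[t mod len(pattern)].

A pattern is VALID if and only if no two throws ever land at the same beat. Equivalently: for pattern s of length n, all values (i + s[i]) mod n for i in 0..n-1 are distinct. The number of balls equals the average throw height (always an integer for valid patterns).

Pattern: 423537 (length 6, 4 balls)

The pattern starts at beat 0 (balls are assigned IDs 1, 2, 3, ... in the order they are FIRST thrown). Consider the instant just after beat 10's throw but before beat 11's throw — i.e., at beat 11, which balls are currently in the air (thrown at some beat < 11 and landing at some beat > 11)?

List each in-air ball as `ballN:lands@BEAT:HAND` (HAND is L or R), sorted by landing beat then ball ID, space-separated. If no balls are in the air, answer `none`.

Answer: ball3:lands@12:L ball4:lands@13:R ball1:lands@14:L

Derivation:
Beat 0 (L): throw ball1 h=4 -> lands@4:L; in-air after throw: [b1@4:L]
Beat 1 (R): throw ball2 h=2 -> lands@3:R; in-air after throw: [b2@3:R b1@4:L]
Beat 2 (L): throw ball3 h=3 -> lands@5:R; in-air after throw: [b2@3:R b1@4:L b3@5:R]
Beat 3 (R): throw ball2 h=5 -> lands@8:L; in-air after throw: [b1@4:L b3@5:R b2@8:L]
Beat 4 (L): throw ball1 h=3 -> lands@7:R; in-air after throw: [b3@5:R b1@7:R b2@8:L]
Beat 5 (R): throw ball3 h=7 -> lands@12:L; in-air after throw: [b1@7:R b2@8:L b3@12:L]
Beat 6 (L): throw ball4 h=4 -> lands@10:L; in-air after throw: [b1@7:R b2@8:L b4@10:L b3@12:L]
Beat 7 (R): throw ball1 h=2 -> lands@9:R; in-air after throw: [b2@8:L b1@9:R b4@10:L b3@12:L]
Beat 8 (L): throw ball2 h=3 -> lands@11:R; in-air after throw: [b1@9:R b4@10:L b2@11:R b3@12:L]
Beat 9 (R): throw ball1 h=5 -> lands@14:L; in-air after throw: [b4@10:L b2@11:R b3@12:L b1@14:L]
Beat 10 (L): throw ball4 h=3 -> lands@13:R; in-air after throw: [b2@11:R b3@12:L b4@13:R b1@14:L]
Beat 11 (R): throw ball2 h=7 -> lands@18:L; in-air after throw: [b3@12:L b4@13:R b1@14:L b2@18:L]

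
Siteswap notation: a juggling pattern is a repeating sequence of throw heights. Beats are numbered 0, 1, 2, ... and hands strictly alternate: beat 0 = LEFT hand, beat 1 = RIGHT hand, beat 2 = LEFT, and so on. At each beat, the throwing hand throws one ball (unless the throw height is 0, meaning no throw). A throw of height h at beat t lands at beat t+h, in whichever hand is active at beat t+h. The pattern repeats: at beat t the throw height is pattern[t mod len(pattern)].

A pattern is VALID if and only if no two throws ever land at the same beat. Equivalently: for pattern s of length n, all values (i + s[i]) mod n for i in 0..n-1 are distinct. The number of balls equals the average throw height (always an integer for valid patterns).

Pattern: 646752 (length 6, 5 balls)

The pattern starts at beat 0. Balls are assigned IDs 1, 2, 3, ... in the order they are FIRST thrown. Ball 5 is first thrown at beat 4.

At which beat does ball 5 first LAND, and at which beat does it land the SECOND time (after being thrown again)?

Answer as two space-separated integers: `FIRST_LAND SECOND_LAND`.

Beat 0 (L): throw ball1 h=6 -> lands@6:L; in-air after throw: [b1@6:L]
Beat 1 (R): throw ball2 h=4 -> lands@5:R; in-air after throw: [b2@5:R b1@6:L]
Beat 2 (L): throw ball3 h=6 -> lands@8:L; in-air after throw: [b2@5:R b1@6:L b3@8:L]
Beat 3 (R): throw ball4 h=7 -> lands@10:L; in-air after throw: [b2@5:R b1@6:L b3@8:L b4@10:L]
Beat 4 (L): throw ball5 h=5 -> lands@9:R; in-air after throw: [b2@5:R b1@6:L b3@8:L b5@9:R b4@10:L]
Beat 5 (R): throw ball2 h=2 -> lands@7:R; in-air after throw: [b1@6:L b2@7:R b3@8:L b5@9:R b4@10:L]
Beat 6 (L): throw ball1 h=6 -> lands@12:L; in-air after throw: [b2@7:R b3@8:L b5@9:R b4@10:L b1@12:L]
Beat 7 (R): throw ball2 h=4 -> lands@11:R; in-air after throw: [b3@8:L b5@9:R b4@10:L b2@11:R b1@12:L]
Beat 8 (L): throw ball3 h=6 -> lands@14:L; in-air after throw: [b5@9:R b4@10:L b2@11:R b1@12:L b3@14:L]
Beat 9 (R): throw ball5 h=7 -> lands@16:L; in-air after throw: [b4@10:L b2@11:R b1@12:L b3@14:L b5@16:L]
Beat 10 (L): throw ball4 h=5 -> lands@15:R; in-air after throw: [b2@11:R b1@12:L b3@14:L b4@15:R b5@16:L]
Beat 11 (R): throw ball2 h=2 -> lands@13:R; in-air after throw: [b1@12:L b2@13:R b3@14:L b4@15:R b5@16:L]
Beat 12 (L): throw ball1 h=6 -> lands@18:L; in-air after throw: [b2@13:R b3@14:L b4@15:R b5@16:L b1@18:L]
Beat 13 (R): throw ball2 h=4 -> lands@17:R; in-air after throw: [b3@14:L b4@15:R b5@16:L b2@17:R b1@18:L]
Beat 14 (L): throw ball3 h=6 -> lands@20:L; in-air after throw: [b4@15:R b5@16:L b2@17:R b1@18:L b3@20:L]
Beat 15 (R): throw ball4 h=7 -> lands@22:L; in-air after throw: [b5@16:L b2@17:R b1@18:L b3@20:L b4@22:L]
Beat 16 (L): throw ball5 h=5 -> lands@21:R; in-air after throw: [b2@17:R b1@18:L b3@20:L b5@21:R b4@22:L]
Ball 5: thrown@4 h=5 -> first land @9; rethrown@9 h=7 -> second land @16

Answer: 9 16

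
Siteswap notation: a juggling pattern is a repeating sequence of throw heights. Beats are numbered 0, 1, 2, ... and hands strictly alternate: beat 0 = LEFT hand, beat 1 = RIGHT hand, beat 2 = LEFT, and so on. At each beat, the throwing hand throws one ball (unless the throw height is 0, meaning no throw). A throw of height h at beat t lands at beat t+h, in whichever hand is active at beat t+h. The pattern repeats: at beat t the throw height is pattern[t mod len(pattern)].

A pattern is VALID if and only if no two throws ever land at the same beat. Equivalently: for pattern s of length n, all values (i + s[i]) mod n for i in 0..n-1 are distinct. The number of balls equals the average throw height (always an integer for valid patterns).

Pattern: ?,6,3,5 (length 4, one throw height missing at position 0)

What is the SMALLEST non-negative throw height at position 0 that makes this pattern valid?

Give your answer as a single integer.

Answer: 2

Derivation:
i=0: s[i]=? (unknown)
i=1: (1 + 6) mod 4 = 3
i=2: (2 + 3) mod 4 = 1
i=3: (3 + 5) mod 4 = 0
Known residues: [0, 1, 3]; need a permutation of 0..3, so missing residue r = 2
Need (0 + s) mod 4 = 2; smallest s = (2 - 0) mod 4 = 2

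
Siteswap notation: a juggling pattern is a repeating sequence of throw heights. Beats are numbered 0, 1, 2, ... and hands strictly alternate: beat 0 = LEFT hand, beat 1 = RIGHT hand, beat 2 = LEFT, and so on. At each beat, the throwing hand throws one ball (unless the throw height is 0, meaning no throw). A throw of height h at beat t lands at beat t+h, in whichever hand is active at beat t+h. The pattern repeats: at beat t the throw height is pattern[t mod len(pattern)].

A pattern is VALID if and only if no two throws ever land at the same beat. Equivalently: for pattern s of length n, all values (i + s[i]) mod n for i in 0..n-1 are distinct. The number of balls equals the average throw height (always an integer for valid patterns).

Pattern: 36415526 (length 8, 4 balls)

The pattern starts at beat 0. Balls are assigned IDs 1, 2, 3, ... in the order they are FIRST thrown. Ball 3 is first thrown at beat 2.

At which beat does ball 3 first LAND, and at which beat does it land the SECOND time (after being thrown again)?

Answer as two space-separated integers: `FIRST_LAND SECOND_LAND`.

Answer: 6 8

Derivation:
Beat 0 (L): throw ball1 h=3 -> lands@3:R; in-air after throw: [b1@3:R]
Beat 1 (R): throw ball2 h=6 -> lands@7:R; in-air after throw: [b1@3:R b2@7:R]
Beat 2 (L): throw ball3 h=4 -> lands@6:L; in-air after throw: [b1@3:R b3@6:L b2@7:R]
Beat 3 (R): throw ball1 h=1 -> lands@4:L; in-air after throw: [b1@4:L b3@6:L b2@7:R]
Beat 4 (L): throw ball1 h=5 -> lands@9:R; in-air after throw: [b3@6:L b2@7:R b1@9:R]
Beat 5 (R): throw ball4 h=5 -> lands@10:L; in-air after throw: [b3@6:L b2@7:R b1@9:R b4@10:L]
Beat 6 (L): throw ball3 h=2 -> lands@8:L; in-air after throw: [b2@7:R b3@8:L b1@9:R b4@10:L]
Beat 7 (R): throw ball2 h=6 -> lands@13:R; in-air after throw: [b3@8:L b1@9:R b4@10:L b2@13:R]
Beat 8 (L): throw ball3 h=3 -> lands@11:R; in-air after throw: [b1@9:R b4@10:L b3@11:R b2@13:R]
Ball 3: thrown@2 h=4 -> first land @6; rethrown@6 h=2 -> second land @8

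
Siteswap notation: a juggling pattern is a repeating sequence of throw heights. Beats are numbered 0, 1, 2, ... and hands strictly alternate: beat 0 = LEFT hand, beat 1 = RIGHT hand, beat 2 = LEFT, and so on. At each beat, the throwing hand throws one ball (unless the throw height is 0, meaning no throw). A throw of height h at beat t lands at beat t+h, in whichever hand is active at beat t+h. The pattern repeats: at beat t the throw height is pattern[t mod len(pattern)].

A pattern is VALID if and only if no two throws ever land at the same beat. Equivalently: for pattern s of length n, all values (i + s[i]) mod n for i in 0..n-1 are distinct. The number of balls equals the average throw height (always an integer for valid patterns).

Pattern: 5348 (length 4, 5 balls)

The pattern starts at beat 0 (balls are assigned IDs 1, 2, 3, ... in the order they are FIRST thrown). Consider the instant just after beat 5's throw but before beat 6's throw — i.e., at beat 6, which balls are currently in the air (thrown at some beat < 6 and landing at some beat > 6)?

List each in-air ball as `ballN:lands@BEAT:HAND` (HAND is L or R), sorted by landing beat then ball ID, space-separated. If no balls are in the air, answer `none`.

Beat 0 (L): throw ball1 h=5 -> lands@5:R; in-air after throw: [b1@5:R]
Beat 1 (R): throw ball2 h=3 -> lands@4:L; in-air after throw: [b2@4:L b1@5:R]
Beat 2 (L): throw ball3 h=4 -> lands@6:L; in-air after throw: [b2@4:L b1@5:R b3@6:L]
Beat 3 (R): throw ball4 h=8 -> lands@11:R; in-air after throw: [b2@4:L b1@5:R b3@6:L b4@11:R]
Beat 4 (L): throw ball2 h=5 -> lands@9:R; in-air after throw: [b1@5:R b3@6:L b2@9:R b4@11:R]
Beat 5 (R): throw ball1 h=3 -> lands@8:L; in-air after throw: [b3@6:L b1@8:L b2@9:R b4@11:R]
Beat 6 (L): throw ball3 h=4 -> lands@10:L; in-air after throw: [b1@8:L b2@9:R b3@10:L b4@11:R]

Answer: ball1:lands@8:L ball2:lands@9:R ball4:lands@11:R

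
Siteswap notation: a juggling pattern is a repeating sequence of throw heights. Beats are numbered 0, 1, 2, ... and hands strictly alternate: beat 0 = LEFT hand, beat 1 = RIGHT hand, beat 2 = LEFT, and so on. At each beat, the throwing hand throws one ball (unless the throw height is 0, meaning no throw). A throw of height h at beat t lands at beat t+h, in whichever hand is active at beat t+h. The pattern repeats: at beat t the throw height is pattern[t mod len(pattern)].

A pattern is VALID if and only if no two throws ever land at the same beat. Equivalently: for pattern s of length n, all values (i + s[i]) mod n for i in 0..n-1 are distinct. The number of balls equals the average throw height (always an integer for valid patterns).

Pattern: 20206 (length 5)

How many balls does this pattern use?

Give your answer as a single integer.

Pattern = [2, 0, 2, 0, 6], length n = 5
  position 0: throw height = 2, running sum = 2
  position 1: throw height = 0, running sum = 2
  position 2: throw height = 2, running sum = 4
  position 3: throw height = 0, running sum = 4
  position 4: throw height = 6, running sum = 10
Total sum = 10; balls = sum / n = 10 / 5 = 2

Answer: 2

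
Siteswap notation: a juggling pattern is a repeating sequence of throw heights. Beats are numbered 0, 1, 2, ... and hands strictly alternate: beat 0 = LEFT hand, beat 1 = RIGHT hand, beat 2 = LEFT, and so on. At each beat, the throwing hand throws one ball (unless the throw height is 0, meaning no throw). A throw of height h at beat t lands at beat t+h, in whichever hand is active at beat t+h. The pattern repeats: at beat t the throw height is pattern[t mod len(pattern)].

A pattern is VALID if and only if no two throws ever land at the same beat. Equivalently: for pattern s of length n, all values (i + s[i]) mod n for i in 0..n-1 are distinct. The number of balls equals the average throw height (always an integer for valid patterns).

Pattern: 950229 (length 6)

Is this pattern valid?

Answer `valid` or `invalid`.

Answer: invalid

Derivation:
i=0: (i + s[i]) mod n = (0 + 9) mod 6 = 3
i=1: (i + s[i]) mod n = (1 + 5) mod 6 = 0
i=2: (i + s[i]) mod n = (2 + 0) mod 6 = 2
i=3: (i + s[i]) mod n = (3 + 2) mod 6 = 5
i=4: (i + s[i]) mod n = (4 + 2) mod 6 = 0
i=5: (i + s[i]) mod n = (5 + 9) mod 6 = 2
Residues: [3, 0, 2, 5, 0, 2], distinct: False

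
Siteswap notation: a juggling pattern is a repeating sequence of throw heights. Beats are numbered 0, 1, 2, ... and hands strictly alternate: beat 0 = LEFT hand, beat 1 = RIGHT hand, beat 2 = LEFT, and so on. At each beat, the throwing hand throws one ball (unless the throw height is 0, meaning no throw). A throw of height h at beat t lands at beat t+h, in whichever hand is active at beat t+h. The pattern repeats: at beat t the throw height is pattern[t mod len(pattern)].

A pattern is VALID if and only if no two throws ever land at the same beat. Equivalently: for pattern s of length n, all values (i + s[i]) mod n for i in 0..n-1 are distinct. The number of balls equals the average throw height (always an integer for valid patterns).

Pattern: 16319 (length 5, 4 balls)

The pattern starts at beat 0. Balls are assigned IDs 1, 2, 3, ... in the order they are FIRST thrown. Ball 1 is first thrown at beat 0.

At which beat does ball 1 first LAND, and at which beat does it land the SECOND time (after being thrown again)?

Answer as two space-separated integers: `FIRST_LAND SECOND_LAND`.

Beat 0 (L): throw ball1 h=1 -> lands@1:R; in-air after throw: [b1@1:R]
Beat 1 (R): throw ball1 h=6 -> lands@7:R; in-air after throw: [b1@7:R]
Beat 2 (L): throw ball2 h=3 -> lands@5:R; in-air after throw: [b2@5:R b1@7:R]
Beat 3 (R): throw ball3 h=1 -> lands@4:L; in-air after throw: [b3@4:L b2@5:R b1@7:R]
Beat 4 (L): throw ball3 h=9 -> lands@13:R; in-air after throw: [b2@5:R b1@7:R b3@13:R]
Beat 5 (R): throw ball2 h=1 -> lands@6:L; in-air after throw: [b2@6:L b1@7:R b3@13:R]
Beat 6 (L): throw ball2 h=6 -> lands@12:L; in-air after throw: [b1@7:R b2@12:L b3@13:R]
Beat 7 (R): throw ball1 h=3 -> lands@10:L; in-air after throw: [b1@10:L b2@12:L b3@13:R]
Ball 1: thrown@0 h=1 -> first land @1; rethrown@1 h=6 -> second land @7

Answer: 1 7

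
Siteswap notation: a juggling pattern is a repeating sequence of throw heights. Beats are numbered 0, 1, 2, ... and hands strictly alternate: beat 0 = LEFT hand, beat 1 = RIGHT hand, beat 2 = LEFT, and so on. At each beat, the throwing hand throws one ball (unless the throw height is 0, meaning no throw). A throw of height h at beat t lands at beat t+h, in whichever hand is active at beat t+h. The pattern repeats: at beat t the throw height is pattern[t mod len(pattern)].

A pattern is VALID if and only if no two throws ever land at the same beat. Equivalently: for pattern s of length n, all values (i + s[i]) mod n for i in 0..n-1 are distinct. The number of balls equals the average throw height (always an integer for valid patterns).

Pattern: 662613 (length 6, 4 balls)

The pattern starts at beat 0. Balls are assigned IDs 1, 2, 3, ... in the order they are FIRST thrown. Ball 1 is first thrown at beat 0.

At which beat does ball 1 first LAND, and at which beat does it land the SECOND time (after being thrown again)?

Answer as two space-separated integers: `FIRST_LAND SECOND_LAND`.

Beat 0 (L): throw ball1 h=6 -> lands@6:L; in-air after throw: [b1@6:L]
Beat 1 (R): throw ball2 h=6 -> lands@7:R; in-air after throw: [b1@6:L b2@7:R]
Beat 2 (L): throw ball3 h=2 -> lands@4:L; in-air after throw: [b3@4:L b1@6:L b2@7:R]
Beat 3 (R): throw ball4 h=6 -> lands@9:R; in-air after throw: [b3@4:L b1@6:L b2@7:R b4@9:R]
Beat 4 (L): throw ball3 h=1 -> lands@5:R; in-air after throw: [b3@5:R b1@6:L b2@7:R b4@9:R]
Beat 5 (R): throw ball3 h=3 -> lands@8:L; in-air after throw: [b1@6:L b2@7:R b3@8:L b4@9:R]
Beat 6 (L): throw ball1 h=6 -> lands@12:L; in-air after throw: [b2@7:R b3@8:L b4@9:R b1@12:L]
Beat 7 (R): throw ball2 h=6 -> lands@13:R; in-air after throw: [b3@8:L b4@9:R b1@12:L b2@13:R]
Beat 8 (L): throw ball3 h=2 -> lands@10:L; in-air after throw: [b4@9:R b3@10:L b1@12:L b2@13:R]
Beat 9 (R): throw ball4 h=6 -> lands@15:R; in-air after throw: [b3@10:L b1@12:L b2@13:R b4@15:R]
Beat 10 (L): throw ball3 h=1 -> lands@11:R; in-air after throw: [b3@11:R b1@12:L b2@13:R b4@15:R]
Beat 11 (R): throw ball3 h=3 -> lands@14:L; in-air after throw: [b1@12:L b2@13:R b3@14:L b4@15:R]
Beat 12 (L): throw ball1 h=6 -> lands@18:L; in-air after throw: [b2@13:R b3@14:L b4@15:R b1@18:L]
Ball 1: thrown@0 h=6 -> first land @6; rethrown@6 h=6 -> second land @12

Answer: 6 12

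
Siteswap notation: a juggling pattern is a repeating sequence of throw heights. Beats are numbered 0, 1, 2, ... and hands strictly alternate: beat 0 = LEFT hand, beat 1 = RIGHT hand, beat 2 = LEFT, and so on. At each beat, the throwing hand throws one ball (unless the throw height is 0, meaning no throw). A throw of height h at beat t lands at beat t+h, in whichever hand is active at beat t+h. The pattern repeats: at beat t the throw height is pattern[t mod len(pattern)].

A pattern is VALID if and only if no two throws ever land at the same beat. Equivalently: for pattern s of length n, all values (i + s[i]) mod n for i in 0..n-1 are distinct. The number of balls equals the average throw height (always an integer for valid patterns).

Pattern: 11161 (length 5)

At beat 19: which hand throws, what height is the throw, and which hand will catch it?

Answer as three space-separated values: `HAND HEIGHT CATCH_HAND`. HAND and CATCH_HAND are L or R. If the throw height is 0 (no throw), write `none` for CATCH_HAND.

Beat 19: 19 mod 2 = 1, so hand = R
Throw height = pattern[19 mod 5] = pattern[4] = 1
Lands at beat 19+1=20, 20 mod 2 = 0, so catch hand = L

Answer: R 1 L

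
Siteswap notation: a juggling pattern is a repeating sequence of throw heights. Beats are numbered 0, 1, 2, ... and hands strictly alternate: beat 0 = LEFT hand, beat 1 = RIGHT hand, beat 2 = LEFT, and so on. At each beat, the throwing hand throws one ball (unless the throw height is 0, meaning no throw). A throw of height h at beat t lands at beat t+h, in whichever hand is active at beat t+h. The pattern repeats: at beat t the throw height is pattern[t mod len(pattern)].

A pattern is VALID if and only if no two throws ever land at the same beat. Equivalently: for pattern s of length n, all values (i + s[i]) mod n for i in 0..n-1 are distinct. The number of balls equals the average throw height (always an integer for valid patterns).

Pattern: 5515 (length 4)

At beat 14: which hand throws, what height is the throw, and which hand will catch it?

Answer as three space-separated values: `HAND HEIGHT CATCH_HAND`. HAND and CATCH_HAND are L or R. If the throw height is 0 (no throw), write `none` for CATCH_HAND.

Beat 14: 14 mod 2 = 0, so hand = L
Throw height = pattern[14 mod 4] = pattern[2] = 1
Lands at beat 14+1=15, 15 mod 2 = 1, so catch hand = R

Answer: L 1 R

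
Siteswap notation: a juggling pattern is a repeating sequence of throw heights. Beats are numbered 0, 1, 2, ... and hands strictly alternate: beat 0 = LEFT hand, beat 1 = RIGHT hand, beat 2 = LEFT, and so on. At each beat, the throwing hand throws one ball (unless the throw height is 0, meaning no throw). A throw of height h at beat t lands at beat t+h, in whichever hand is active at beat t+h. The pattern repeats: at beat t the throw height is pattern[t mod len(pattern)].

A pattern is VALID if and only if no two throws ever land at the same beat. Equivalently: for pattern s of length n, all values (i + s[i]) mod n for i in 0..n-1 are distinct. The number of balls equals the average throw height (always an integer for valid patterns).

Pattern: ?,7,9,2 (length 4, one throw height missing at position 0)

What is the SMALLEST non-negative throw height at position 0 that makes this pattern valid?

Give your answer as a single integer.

Answer: 2

Derivation:
i=0: s[i]=? (unknown)
i=1: (1 + 7) mod 4 = 0
i=2: (2 + 9) mod 4 = 3
i=3: (3 + 2) mod 4 = 1
Known residues: [0, 1, 3]; need a permutation of 0..3, so missing residue r = 2
Need (0 + s) mod 4 = 2; smallest s = (2 - 0) mod 4 = 2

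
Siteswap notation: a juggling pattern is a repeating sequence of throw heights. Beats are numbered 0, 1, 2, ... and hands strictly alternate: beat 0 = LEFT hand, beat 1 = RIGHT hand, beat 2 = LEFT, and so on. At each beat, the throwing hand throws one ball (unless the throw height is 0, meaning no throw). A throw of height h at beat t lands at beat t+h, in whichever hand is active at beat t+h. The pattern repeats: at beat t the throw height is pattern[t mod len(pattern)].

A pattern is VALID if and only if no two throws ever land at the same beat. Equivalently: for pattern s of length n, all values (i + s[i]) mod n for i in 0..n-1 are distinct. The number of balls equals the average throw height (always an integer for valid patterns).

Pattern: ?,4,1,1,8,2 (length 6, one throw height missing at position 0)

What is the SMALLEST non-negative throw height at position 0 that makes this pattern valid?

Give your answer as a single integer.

i=0: s[i]=? (unknown)
i=1: (1 + 4) mod 6 = 5
i=2: (2 + 1) mod 6 = 3
i=3: (3 + 1) mod 6 = 4
i=4: (4 + 8) mod 6 = 0
i=5: (5 + 2) mod 6 = 1
Known residues: [0, 1, 3, 4, 5]; need a permutation of 0..5, so missing residue r = 2
Need (0 + s) mod 6 = 2; smallest s = (2 - 0) mod 6 = 2

Answer: 2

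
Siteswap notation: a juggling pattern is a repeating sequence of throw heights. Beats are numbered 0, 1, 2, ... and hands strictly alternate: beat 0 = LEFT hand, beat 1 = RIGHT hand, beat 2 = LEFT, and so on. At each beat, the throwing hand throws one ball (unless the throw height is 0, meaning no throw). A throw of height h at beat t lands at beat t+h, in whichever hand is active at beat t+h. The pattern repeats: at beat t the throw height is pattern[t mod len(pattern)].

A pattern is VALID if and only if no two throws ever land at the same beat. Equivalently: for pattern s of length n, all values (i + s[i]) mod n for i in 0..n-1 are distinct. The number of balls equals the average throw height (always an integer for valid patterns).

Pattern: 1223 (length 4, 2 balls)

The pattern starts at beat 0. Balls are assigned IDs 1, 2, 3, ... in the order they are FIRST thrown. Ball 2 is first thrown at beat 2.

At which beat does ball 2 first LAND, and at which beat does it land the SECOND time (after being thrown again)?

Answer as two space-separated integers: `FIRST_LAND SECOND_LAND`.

Beat 0 (L): throw ball1 h=1 -> lands@1:R; in-air after throw: [b1@1:R]
Beat 1 (R): throw ball1 h=2 -> lands@3:R; in-air after throw: [b1@3:R]
Beat 2 (L): throw ball2 h=2 -> lands@4:L; in-air after throw: [b1@3:R b2@4:L]
Beat 3 (R): throw ball1 h=3 -> lands@6:L; in-air after throw: [b2@4:L b1@6:L]
Beat 4 (L): throw ball2 h=1 -> lands@5:R; in-air after throw: [b2@5:R b1@6:L]
Beat 5 (R): throw ball2 h=2 -> lands@7:R; in-air after throw: [b1@6:L b2@7:R]
Ball 2: thrown@2 h=2 -> first land @4; rethrown@4 h=1 -> second land @5

Answer: 4 5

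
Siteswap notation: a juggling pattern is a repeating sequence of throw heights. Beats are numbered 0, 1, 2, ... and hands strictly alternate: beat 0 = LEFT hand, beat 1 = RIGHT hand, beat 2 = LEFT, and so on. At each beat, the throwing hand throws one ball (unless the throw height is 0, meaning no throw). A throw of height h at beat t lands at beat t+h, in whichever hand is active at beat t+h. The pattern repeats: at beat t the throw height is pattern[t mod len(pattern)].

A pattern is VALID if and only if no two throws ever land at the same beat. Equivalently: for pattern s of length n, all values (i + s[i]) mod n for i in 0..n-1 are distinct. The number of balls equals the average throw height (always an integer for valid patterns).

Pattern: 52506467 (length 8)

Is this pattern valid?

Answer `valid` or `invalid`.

Answer: invalid

Derivation:
i=0: (i + s[i]) mod n = (0 + 5) mod 8 = 5
i=1: (i + s[i]) mod n = (1 + 2) mod 8 = 3
i=2: (i + s[i]) mod n = (2 + 5) mod 8 = 7
i=3: (i + s[i]) mod n = (3 + 0) mod 8 = 3
i=4: (i + s[i]) mod n = (4 + 6) mod 8 = 2
i=5: (i + s[i]) mod n = (5 + 4) mod 8 = 1
i=6: (i + s[i]) mod n = (6 + 6) mod 8 = 4
i=7: (i + s[i]) mod n = (7 + 7) mod 8 = 6
Residues: [5, 3, 7, 3, 2, 1, 4, 6], distinct: False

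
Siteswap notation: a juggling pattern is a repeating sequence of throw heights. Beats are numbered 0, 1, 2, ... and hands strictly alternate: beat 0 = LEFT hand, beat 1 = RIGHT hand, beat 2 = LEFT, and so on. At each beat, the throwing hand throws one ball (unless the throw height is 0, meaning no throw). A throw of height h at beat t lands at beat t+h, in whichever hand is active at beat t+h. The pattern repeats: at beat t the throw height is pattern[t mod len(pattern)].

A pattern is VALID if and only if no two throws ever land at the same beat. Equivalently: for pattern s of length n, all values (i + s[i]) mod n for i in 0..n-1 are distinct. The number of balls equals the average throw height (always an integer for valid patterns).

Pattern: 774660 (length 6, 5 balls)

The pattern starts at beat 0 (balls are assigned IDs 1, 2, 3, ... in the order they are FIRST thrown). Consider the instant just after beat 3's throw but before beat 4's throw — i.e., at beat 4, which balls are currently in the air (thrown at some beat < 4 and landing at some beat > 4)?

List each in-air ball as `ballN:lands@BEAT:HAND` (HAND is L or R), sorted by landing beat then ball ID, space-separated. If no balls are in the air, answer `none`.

Beat 0 (L): throw ball1 h=7 -> lands@7:R; in-air after throw: [b1@7:R]
Beat 1 (R): throw ball2 h=7 -> lands@8:L; in-air after throw: [b1@7:R b2@8:L]
Beat 2 (L): throw ball3 h=4 -> lands@6:L; in-air after throw: [b3@6:L b1@7:R b2@8:L]
Beat 3 (R): throw ball4 h=6 -> lands@9:R; in-air after throw: [b3@6:L b1@7:R b2@8:L b4@9:R]
Beat 4 (L): throw ball5 h=6 -> lands@10:L; in-air after throw: [b3@6:L b1@7:R b2@8:L b4@9:R b5@10:L]

Answer: ball3:lands@6:L ball1:lands@7:R ball2:lands@8:L ball4:lands@9:R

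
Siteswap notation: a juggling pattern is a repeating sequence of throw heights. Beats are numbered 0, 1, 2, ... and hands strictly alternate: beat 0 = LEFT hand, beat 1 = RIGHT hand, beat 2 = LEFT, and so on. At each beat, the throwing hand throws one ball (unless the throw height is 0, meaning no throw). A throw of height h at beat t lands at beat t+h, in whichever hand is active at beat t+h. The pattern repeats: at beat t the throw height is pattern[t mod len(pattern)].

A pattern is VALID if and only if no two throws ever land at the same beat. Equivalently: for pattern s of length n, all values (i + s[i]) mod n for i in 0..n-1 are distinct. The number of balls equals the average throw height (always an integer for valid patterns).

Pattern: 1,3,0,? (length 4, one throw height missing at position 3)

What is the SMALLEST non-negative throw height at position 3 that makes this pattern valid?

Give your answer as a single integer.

Answer: 0

Derivation:
i=0: (0 + 1) mod 4 = 1
i=1: (1 + 3) mod 4 = 0
i=2: (2 + 0) mod 4 = 2
i=3: s[i]=? (unknown)
Known residues: [0, 1, 2]; need a permutation of 0..3, so missing residue r = 3
Need (3 + s) mod 4 = 3; smallest s = (3 - 3) mod 4 = 0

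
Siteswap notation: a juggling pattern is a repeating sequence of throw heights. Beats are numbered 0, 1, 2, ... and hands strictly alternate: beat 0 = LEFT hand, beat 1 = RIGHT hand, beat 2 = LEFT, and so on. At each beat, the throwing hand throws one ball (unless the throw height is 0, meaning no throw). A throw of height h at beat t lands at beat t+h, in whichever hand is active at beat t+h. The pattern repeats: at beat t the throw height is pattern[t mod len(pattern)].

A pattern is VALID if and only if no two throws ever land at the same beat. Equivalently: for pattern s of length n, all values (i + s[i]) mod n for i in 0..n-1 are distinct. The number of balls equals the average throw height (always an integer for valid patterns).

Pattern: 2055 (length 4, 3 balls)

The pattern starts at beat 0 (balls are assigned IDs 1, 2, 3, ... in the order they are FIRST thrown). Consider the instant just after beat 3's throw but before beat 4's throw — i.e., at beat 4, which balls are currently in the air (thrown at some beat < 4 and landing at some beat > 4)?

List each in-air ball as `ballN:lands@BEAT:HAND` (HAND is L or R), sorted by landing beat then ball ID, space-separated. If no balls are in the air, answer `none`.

Beat 0 (L): throw ball1 h=2 -> lands@2:L; in-air after throw: [b1@2:L]
Beat 2 (L): throw ball1 h=5 -> lands@7:R; in-air after throw: [b1@7:R]
Beat 3 (R): throw ball2 h=5 -> lands@8:L; in-air after throw: [b1@7:R b2@8:L]
Beat 4 (L): throw ball3 h=2 -> lands@6:L; in-air after throw: [b3@6:L b1@7:R b2@8:L]

Answer: ball1:lands@7:R ball2:lands@8:L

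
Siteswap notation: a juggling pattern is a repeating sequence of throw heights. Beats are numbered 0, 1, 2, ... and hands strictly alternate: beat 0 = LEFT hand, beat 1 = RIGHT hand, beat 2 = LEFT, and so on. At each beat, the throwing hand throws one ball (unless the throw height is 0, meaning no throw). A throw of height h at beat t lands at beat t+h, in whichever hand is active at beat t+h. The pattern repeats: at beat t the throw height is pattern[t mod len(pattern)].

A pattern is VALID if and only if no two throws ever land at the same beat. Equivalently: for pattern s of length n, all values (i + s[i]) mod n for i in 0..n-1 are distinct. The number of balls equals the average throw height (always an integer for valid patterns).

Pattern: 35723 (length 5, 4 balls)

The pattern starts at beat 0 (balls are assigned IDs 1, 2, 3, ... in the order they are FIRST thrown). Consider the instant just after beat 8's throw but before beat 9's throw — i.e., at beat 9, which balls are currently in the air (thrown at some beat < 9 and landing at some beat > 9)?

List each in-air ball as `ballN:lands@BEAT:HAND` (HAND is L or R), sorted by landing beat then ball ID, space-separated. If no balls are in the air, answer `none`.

Answer: ball1:lands@10:L ball2:lands@11:R ball4:lands@14:L

Derivation:
Beat 0 (L): throw ball1 h=3 -> lands@3:R; in-air after throw: [b1@3:R]
Beat 1 (R): throw ball2 h=5 -> lands@6:L; in-air after throw: [b1@3:R b2@6:L]
Beat 2 (L): throw ball3 h=7 -> lands@9:R; in-air after throw: [b1@3:R b2@6:L b3@9:R]
Beat 3 (R): throw ball1 h=2 -> lands@5:R; in-air after throw: [b1@5:R b2@6:L b3@9:R]
Beat 4 (L): throw ball4 h=3 -> lands@7:R; in-air after throw: [b1@5:R b2@6:L b4@7:R b3@9:R]
Beat 5 (R): throw ball1 h=3 -> lands@8:L; in-air after throw: [b2@6:L b4@7:R b1@8:L b3@9:R]
Beat 6 (L): throw ball2 h=5 -> lands@11:R; in-air after throw: [b4@7:R b1@8:L b3@9:R b2@11:R]
Beat 7 (R): throw ball4 h=7 -> lands@14:L; in-air after throw: [b1@8:L b3@9:R b2@11:R b4@14:L]
Beat 8 (L): throw ball1 h=2 -> lands@10:L; in-air after throw: [b3@9:R b1@10:L b2@11:R b4@14:L]
Beat 9 (R): throw ball3 h=3 -> lands@12:L; in-air after throw: [b1@10:L b2@11:R b3@12:L b4@14:L]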